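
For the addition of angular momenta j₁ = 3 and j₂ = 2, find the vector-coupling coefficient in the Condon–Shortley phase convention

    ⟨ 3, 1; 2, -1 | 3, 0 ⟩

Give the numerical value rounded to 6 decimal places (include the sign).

√[7·2!4!2!/9! · 4!2!1!3!3!3!] = √(96/5)
  +(−1)^0/∏(0,2,2,1,2,1)! = 1/8  (running 1/8)
  +(−1)^1/∏(1,1,1,0,3,2)! = -1/12  (running 1/24)
⟨..|..⟩ = √(96/5)·(1/24) = +0.182574

+0.182574  (= +√(1/30))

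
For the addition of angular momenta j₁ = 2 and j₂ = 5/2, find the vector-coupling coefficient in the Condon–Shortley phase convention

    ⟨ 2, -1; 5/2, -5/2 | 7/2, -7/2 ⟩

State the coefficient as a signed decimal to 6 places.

j₁+j₂−J=1  J+j₁−j₂=3  J−j₁+j₂=4  j₁+j₂+J+1=9
(j₁±m₁, j₂±m₂, J±M) = (1,3,0,5,0,7)
P² = 11520
sum k=0..0:
  [0] +1/144 = 1/144
S = 1/144
C² = P²·S² = 5/9 ; C = +0.745356

+0.745356  (= +√(5/9))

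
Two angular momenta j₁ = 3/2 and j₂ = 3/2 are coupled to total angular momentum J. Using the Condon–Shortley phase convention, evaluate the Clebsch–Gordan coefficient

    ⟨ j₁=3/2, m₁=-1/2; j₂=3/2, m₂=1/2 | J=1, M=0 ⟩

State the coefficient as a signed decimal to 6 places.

j₁+j₂−J=2  J+j₁−j₂=1  J−j₁+j₂=1  j₁+j₂+J+1=5
(j₁±m₁, j₂±m₂, J±M) = (1,2,2,1,1,1)
P² = 1/5
sum k=1..2:
  [1] −1/1 = -1
  [2] +1/2 = 1/2
S = -1/2
C² = P²·S² = 1/20 ; C = -0.223607

−√(1/20) = -0.223607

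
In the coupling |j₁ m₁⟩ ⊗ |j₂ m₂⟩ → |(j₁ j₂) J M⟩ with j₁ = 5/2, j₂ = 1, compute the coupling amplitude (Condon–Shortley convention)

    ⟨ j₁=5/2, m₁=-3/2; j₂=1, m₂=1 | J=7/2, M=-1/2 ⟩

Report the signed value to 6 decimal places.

triangle: 0!*5!*2!/8! = 240/40320
(j±m)!: 1!*4!*2!*0!*3!*4! = 6912
prefactor² = (2J+1)*Δ*N² = 2304/7
  k=0: +1/(0!*0!*4!*2!*1!*0!) = 1/48
Σ = 1/48  ⇒  CG² = 2304/7*1/48² = 1/7
CG = +√(1/7) = +0.377964

+√(1/7) ≈ +0.377964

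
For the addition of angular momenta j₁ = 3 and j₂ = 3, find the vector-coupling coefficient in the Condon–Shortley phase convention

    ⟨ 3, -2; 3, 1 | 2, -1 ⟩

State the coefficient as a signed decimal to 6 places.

triangle: 4!*2!*2!/9! = 96/362880
(j±m)!: 1!*5!*4!*2!*1!*3! = 34560
prefactor² = (2J+1)*Δ*N² = 320/7
  k=3: −1/(3!*1!*2!*1!*0!*1!) = -1/12
  k=4: +1/(4!*0!*1!*0!*1!*2!) = 1/48
Σ = -1/16  ⇒  CG² = 320/7*(-1/16)² = 5/28
CG = −√(5/28) = -0.422577

−√(5/28) = -0.422577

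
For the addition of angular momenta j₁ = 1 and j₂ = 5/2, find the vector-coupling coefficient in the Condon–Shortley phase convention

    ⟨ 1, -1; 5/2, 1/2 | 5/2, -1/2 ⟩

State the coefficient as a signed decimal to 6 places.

−√(18/35) ≈ -0.717137

triangle: 1!·1!·4!/7! = 24/5040
(j±m)!: 0!·2!·3!·2!·2!·3! = 288
prefactor² = (2J+1)·Δ·N² = 288/35
  k=1: −1/(1!·0!·1!·2!·0!·2!) = -1/4
Σ = -1/4  ⇒  CG² = 288/35·(-1/4)² = 18/35
CG = −√(18/35) = -0.717137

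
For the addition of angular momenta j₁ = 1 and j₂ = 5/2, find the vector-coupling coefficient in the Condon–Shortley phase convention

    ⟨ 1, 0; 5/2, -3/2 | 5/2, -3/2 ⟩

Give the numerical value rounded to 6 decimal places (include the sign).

+0.507093  (= +√(9/35))

√[6·1!1!4!/7! · 1!1!1!4!1!4!] = √(576/35)
  +(−1)^0/∏(0,1,1,1,0,3)! = 1/6  (running 1/6)
  +(−1)^1/∏(1,0,0,0,1,4)! = -1/24  (running 1/8)
⟨..|..⟩ = √(576/35)·(1/8) = +0.507093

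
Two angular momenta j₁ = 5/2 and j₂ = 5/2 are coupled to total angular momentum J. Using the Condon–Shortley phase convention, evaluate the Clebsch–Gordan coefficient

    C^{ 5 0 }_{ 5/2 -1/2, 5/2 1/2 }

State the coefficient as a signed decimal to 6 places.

j₁+j₂−J=0  J+j₁−j₂=5  J−j₁+j₂=5  j₁+j₂+J+1=11
(j₁±m₁, j₂±m₂, J±M) = (2,3,3,2,5,5)
P² = 57600/7
sum k=0..0:
  [0] +1/144 = 1/144
S = 1/144
C² = P²·S² = 25/63 ; C = +0.629941

+√(25/63) = +0.629941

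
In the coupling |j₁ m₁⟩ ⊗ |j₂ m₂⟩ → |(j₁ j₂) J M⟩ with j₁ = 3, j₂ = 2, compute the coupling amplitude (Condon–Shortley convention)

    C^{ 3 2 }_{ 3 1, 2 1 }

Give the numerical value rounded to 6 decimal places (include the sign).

−√(1/4) = -0.500000

triangle: 2!·4!·2!/9! = 96/362880
(j±m)!: 4!·2!·3!·1!·5!·1! = 34560
prefactor² = (2J+1)·Δ·N² = 64
  k=1: −1/(1!·1!·1!·2!·3!·0!) = -1/12
  k=2: +1/(2!·0!·0!·1!·4!·1!) = 1/48
Σ = -1/16  ⇒  CG² = 64·(-1/16)² = 1/4
CG = −√(1/4) = -0.500000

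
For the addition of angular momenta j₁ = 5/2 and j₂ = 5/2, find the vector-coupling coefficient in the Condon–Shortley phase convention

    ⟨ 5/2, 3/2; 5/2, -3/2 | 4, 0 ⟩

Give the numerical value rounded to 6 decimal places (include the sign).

j₁+j₂−J=1  J+j₁−j₂=4  J−j₁+j₂=4  j₁+j₂+J+1=10
(j₁±m₁, j₂±m₂, J±M) = (4,1,1,4,4,4)
P² = 82944/175
sum k=0..1:
  [0] +1/36 = 1/36
  [1] −1/576 = -1/576
S = 5/192
C² = P²·S² = 9/28 ; C = +0.566947

+0.566947  (= +√(9/28))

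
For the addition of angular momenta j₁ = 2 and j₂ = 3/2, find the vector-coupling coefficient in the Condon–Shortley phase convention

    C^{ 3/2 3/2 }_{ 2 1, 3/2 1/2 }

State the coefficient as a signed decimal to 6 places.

j₁+j₂−J=2  J+j₁−j₂=2  J−j₁+j₂=1  j₁+j₂+J+1=6
(j₁±m₁, j₂±m₂, J±M) = (3,1,2,1,3,0)
P² = 8/5
sum k=1..1:
  [1] −1/2 = -1/2
S = -1/2
C² = P²·S² = 2/5 ; C = -0.632456

−√(2/5) ≈ -0.632456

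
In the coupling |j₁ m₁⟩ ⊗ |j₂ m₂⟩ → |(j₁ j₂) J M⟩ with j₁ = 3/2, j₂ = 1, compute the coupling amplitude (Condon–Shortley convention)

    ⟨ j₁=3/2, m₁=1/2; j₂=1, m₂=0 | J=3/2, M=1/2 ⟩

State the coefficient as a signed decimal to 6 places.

triangle: 1!*2!*1!/5! = 2/120
(j±m)!: 2!*1!*1!*1!*2!*1! = 4
prefactor² = (2J+1)*Δ*N² = 4/15
  k=0: +1/(0!*1!*1!*1!*1!*0!) = 1
  k=1: −1/(1!*0!*0!*0!*2!*1!) = -1/2
Σ = 1/2  ⇒  CG² = 4/15*1/2² = 1/15
CG = +√(1/15) = +0.258199

+0.258199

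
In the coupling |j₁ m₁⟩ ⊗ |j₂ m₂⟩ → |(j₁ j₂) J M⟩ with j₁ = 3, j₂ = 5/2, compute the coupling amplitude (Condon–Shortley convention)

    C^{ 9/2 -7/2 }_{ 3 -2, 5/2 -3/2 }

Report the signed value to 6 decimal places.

−√(1/99) = -0.100504

j₁+j₂−J=1  J+j₁−j₂=5  J−j₁+j₂=4  j₁+j₂+J+1=11
(j₁±m₁, j₂±m₂, J±M) = (1,5,1,4,1,8)
P² = 921600/11
sum k=0..1:
  [0] +1/720 = 1/720
  [1] −1/576 = -1/576
S = -1/2880
C² = P²·S² = 1/99 ; C = -0.100504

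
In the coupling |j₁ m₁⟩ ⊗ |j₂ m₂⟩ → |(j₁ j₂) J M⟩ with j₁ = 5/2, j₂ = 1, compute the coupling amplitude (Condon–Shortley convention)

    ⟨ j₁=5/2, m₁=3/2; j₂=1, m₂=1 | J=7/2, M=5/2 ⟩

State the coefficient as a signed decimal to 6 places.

triangle: 0!*5!*2!/8! = 240/40320
(j±m)!: 4!*1!*2!*0!*6!*1! = 34560
prefactor² = (2J+1)*Δ*N² = 11520/7
  k=0: +1/(0!*0!*1!*2!*4!*0!) = 1/48
Σ = 1/48  ⇒  CG² = 11520/7*1/48² = 5/7
CG = +√(5/7) = +0.845154

+√(5/7) = +0.845154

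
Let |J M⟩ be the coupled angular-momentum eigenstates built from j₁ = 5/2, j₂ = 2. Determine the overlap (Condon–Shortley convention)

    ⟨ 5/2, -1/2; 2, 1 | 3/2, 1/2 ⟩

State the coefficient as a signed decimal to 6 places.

+√(5/21) = +0.487950

triangle: 3!·2!·1!/7! = 12/5040
(j±m)!: 2!·3!·3!·1!·2!·1! = 144
prefactor² = (2J+1)·Δ·N² = 48/35
  k=2: +1/(2!·1!·1!·1!·1!·0!) = 1/2
  k=3: −1/(3!·0!·0!·0!·2!·1!) = -1/12
Σ = 5/12  ⇒  CG² = 48/35·5/12² = 5/21
CG = +√(5/21) = +0.487950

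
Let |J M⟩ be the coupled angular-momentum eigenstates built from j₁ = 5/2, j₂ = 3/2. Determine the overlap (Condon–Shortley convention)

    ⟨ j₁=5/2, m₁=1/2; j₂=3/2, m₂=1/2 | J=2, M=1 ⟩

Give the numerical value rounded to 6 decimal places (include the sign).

−√(25/84) ≈ -0.545545

triangle: 2!*3!*1!/7! = 12/5040
(j±m)!: 3!*2!*2!*1!*3!*1! = 144
prefactor² = (2J+1)*Δ*N² = 12/7
  k=1: −1/(1!*1!*1!*1!*2!*0!) = -1/2
  k=2: +1/(2!*0!*0!*0!*3!*1!) = 1/12
Σ = -5/12  ⇒  CG² = 12/7*(-5/12)² = 25/84
CG = −√(25/84) = -0.545545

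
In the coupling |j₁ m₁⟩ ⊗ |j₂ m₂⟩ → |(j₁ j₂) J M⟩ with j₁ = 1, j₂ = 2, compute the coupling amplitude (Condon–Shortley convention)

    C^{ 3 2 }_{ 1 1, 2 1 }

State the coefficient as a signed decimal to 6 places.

+√(2/3) ≈ +0.816497

√[7·0!2!4!/7! · 2!0!3!1!5!1!] = √(96)
  +(−1)^0/∏(0,0,0,3,2,1)! = 1/12  (running 1/12)
⟨..|..⟩ = √(96)·(1/12) = +0.816497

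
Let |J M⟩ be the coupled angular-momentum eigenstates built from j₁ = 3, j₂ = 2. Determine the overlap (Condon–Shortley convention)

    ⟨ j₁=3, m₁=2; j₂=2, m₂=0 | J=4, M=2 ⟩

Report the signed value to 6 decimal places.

triangle: 1!×5!×3!/10! = 720/3628800
(j±m)!: 5!×1!×2!×2!×6!×2! = 691200
prefactor² = (2J+1)×Δ×N² = 8640/7
  k=0: +1/(0!×1!×1!×2!×4!×1!) = 1/48
  k=1: −1/(1!×0!×0!×1!×5!×2!) = -1/240
Σ = 1/60  ⇒  CG² = 8640/7×1/60² = 12/35
CG = +√(12/35) = +0.585540

+√(12/35) = +0.585540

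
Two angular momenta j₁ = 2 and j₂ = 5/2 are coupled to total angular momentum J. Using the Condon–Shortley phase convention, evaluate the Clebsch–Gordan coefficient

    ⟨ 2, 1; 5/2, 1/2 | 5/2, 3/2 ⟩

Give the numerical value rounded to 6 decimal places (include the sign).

-0.414039  (= −√(6/35))

√[6·2!2!3!/8! · 3!1!3!2!4!1!] = √(216/35)
  +(−1)^0/∏(0,2,1,3,1,0)! = 1/12  (running 1/12)
  +(−1)^1/∏(1,1,0,2,2,1)! = -1/4  (running -1/6)
⟨..|..⟩ = √(216/35)·(-1/6) = -0.414039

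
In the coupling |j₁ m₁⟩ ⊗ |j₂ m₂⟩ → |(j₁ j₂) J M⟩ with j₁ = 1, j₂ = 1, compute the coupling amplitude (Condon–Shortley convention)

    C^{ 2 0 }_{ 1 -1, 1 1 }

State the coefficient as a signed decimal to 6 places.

j₁+j₂−J=0  J+j₁−j₂=2  J−j₁+j₂=2  j₁+j₂+J+1=5
(j₁±m₁, j₂±m₂, J±M) = (0,2,2,0,2,2)
P² = 8/3
sum k=0..0:
  [0] +1/4 = 1/4
S = 1/4
C² = P²·S² = 1/6 ; C = +0.408248

+0.408248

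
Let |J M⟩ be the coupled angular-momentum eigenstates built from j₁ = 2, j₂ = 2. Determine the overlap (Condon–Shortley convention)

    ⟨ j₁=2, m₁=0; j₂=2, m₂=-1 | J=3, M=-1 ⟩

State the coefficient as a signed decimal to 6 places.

+√(1/5) = +0.447214

√[7·1!3!3!/8! · 2!2!1!3!2!4!] = √(36/5)
  +(−1)^0/∏(0,1,2,1,1,2)! = 1/4  (running 1/4)
  +(−1)^1/∏(1,0,1,0,2,3)! = -1/12  (running 1/6)
⟨..|..⟩ = √(36/5)·(1/6) = +0.447214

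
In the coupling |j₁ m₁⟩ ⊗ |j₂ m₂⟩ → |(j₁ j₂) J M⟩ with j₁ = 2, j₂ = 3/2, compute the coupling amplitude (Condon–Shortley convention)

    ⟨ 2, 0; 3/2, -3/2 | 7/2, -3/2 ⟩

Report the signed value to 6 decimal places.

+0.534522  (= +√(2/7))

√[8·0!4!3!/8! · 2!2!0!3!2!5!] = √(1152/7)
  +(−1)^0/∏(0,0,2,0,2,3)! = 1/24  (running 1/24)
⟨..|..⟩ = √(1152/7)·(1/24) = +0.534522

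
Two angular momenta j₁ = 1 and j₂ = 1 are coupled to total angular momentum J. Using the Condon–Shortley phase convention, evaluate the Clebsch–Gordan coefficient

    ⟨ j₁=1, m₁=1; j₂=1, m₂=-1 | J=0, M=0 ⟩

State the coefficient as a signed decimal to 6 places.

+0.577350  (= +√(1/3))

j₁+j₂−J=2  J+j₁−j₂=0  J−j₁+j₂=0  j₁+j₂+J+1=3
(j₁±m₁, j₂±m₂, J±M) = (2,0,0,2,0,0)
P² = 4/3
sum k=0..0:
  [0] +1/2 = 1/2
S = 1/2
C² = P²·S² = 1/3 ; C = +0.577350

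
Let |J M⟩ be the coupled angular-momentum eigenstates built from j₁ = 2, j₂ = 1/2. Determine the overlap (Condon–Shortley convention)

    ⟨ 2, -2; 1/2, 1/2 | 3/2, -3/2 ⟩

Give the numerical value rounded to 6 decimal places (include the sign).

-0.894427  (= −√(4/5))

triangle: 1!×3!×0!/5! = 6/120
(j±m)!: 0!×4!×1!×0!×0!×3! = 144
prefactor² = (2J+1)×Δ×N² = 144/5
  k=1: −1/(1!×0!×3!×0!×0!×0!) = -1/6
Σ = -1/6  ⇒  CG² = 144/5×(-1/6)² = 4/5
CG = −√(4/5) = -0.894427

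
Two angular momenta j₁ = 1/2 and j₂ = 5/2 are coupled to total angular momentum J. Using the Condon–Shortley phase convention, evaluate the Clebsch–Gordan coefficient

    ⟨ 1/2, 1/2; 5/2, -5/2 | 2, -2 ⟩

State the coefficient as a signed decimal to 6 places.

+0.912871  (= +√(5/6))

triangle: 1!*0!*4!/6! = 24/720
(j±m)!: 1!*0!*0!*5!*0!*4! = 2880
prefactor² = (2J+1)*Δ*N² = 480
  k=0: +1/(0!*1!*0!*0!*0!*4!) = 1/24
Σ = 1/24  ⇒  CG² = 480*1/24² = 5/6
CG = +√(5/6) = +0.912871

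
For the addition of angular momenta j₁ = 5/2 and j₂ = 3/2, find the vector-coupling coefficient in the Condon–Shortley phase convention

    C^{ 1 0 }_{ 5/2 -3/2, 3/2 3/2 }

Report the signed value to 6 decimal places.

√[3·3!2!0!/6! · 1!4!3!0!1!1!] = √(36/5)
  +(−1)^3/∏(3,0,1,0,1,0)! = -1/6  (running -1/6)
⟨..|..⟩ = √(36/5)·(-1/6) = -0.447214

-0.447214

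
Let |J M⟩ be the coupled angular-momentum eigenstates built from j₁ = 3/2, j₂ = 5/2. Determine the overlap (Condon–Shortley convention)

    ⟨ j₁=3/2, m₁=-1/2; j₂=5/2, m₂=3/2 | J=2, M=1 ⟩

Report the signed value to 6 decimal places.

√[5·2!1!3!/7! · 1!2!4!1!3!1!] = √(24/7)
  +(−1)^1/∏(1,1,1,3,0,0)! = -1/6  (running -1/6)
  +(−1)^2/∏(2,0,0,2,1,1)! = 1/4  (running 1/12)
⟨..|..⟩ = √(24/7)·(1/12) = +0.154303

+√(1/42) = +0.154303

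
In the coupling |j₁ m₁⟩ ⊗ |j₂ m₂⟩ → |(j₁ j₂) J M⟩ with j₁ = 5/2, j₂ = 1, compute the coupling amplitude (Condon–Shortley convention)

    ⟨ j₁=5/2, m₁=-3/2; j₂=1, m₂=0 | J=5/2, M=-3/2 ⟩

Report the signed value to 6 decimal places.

-0.507093

triangle: 1!·4!·1!/7! = 24/5040
(j±m)!: 1!·4!·1!·1!·1!·4! = 576
prefactor² = (2J+1)·Δ·N² = 576/35
  k=0: +1/(0!·1!·4!·1!·0!·0!) = 1/24
  k=1: −1/(1!·0!·3!·0!·1!·1!) = -1/6
Σ = -1/8  ⇒  CG² = 576/35·(-1/8)² = 9/35
CG = −√(9/35) = -0.507093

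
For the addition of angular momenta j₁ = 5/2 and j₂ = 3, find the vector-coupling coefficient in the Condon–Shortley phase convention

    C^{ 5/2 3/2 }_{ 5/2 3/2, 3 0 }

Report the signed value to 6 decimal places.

−√(7/30) = -0.483046

triangle: 3!×2!×3!/9! = 72/362880
(j±m)!: 4!×1!×3!×3!×4!×1! = 20736
prefactor² = (2J+1)×Δ×N² = 864/35
  k=0: +1/(0!×3!×1!×3!×1!×0!) = 1/36
  k=1: −1/(1!×2!×0!×2!×2!×1!) = -1/8
Σ = -7/72  ⇒  CG² = 864/35×(-7/72)² = 7/30
CG = −√(7/30) = -0.483046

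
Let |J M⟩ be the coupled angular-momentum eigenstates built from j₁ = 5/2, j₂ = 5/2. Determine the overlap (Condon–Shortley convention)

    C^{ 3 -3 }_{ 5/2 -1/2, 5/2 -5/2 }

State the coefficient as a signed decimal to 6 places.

+0.527046

√[7·2!3!3!/9! · 2!3!0!5!0!6!] = √(1440)
  +(−1)^0/∏(0,2,3,0,0,3)! = 1/72  (running 1/72)
⟨..|..⟩ = √(1440)·(1/72) = +0.527046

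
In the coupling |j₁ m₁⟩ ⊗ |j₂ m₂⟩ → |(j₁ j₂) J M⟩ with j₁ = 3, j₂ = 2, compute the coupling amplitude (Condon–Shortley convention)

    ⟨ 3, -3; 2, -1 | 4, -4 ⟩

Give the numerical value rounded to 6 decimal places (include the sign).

j₁+j₂−J=1  J+j₁−j₂=5  J−j₁+j₂=3  j₁+j₂+J+1=10
(j₁±m₁, j₂±m₂, J±M) = (0,6,1,3,0,8)
P² = 311040
sum k=1..1:
  [1] −1/720 = -1/720
S = -1/720
C² = P²·S² = 3/5 ; C = -0.774597

−√(3/5) ≈ -0.774597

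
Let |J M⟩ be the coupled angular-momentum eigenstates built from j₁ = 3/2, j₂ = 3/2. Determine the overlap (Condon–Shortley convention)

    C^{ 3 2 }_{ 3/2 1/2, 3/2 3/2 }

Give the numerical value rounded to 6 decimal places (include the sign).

+0.707107

triangle: 0!*3!*3!/7! = 36/5040
(j±m)!: 2!*1!*3!*0!*5!*1! = 1440
prefactor² = (2J+1)*Δ*N² = 72
  k=0: +1/(0!*0!*1!*3!*2!*0!) = 1/12
Σ = 1/12  ⇒  CG² = 72*1/12² = 1/2
CG = +√(1/2) = +0.707107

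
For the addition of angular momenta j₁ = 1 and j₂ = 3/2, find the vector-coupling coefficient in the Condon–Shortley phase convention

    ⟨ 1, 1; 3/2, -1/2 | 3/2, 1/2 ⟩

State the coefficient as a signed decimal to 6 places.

triangle: 1!*1!*2!/5! = 2/120
(j±m)!: 2!*0!*1!*2!*2!*1! = 8
prefactor² = (2J+1)*Δ*N² = 8/15
  k=0: +1/(0!*1!*0!*1!*1!*1!) = 1
Σ = 1  ⇒  CG² = 8/15*1² = 8/15
CG = +√(8/15) = +0.730297

+0.730297  (= +√(8/15))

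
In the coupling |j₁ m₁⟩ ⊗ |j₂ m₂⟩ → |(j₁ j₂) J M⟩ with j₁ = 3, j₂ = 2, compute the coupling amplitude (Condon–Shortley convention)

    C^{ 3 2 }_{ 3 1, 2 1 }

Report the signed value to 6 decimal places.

−√(1/4) ≈ -0.500000

j₁+j₂−J=2  J+j₁−j₂=4  J−j₁+j₂=2  j₁+j₂+J+1=9
(j₁±m₁, j₂±m₂, J±M) = (4,2,3,1,5,1)
P² = 64
sum k=1..2:
  [1] −1/12 = -1/12
  [2] +1/48 = 1/48
S = -1/16
C² = P²·S² = 1/4 ; C = -0.500000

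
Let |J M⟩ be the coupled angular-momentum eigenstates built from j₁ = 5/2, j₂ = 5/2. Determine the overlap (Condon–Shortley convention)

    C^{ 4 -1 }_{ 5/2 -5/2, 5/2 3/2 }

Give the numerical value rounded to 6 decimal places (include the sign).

√[9·1!4!4!/10! · 0!5!4!1!3!5!] = √(20736/7)
  +(−1)^1/∏(1,0,4,3,0,1)! = -1/144  (running -1/144)
⟨..|..⟩ = √(20736/7)·(-1/144) = -0.377964

-0.377964  (= −√(1/7))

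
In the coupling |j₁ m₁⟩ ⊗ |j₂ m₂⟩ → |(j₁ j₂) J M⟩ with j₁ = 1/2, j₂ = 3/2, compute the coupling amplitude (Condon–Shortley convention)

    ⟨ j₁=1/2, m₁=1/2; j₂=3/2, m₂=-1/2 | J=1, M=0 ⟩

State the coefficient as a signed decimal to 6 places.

√[3·1!0!2!/4! · 1!0!1!2!1!1!] = √(1/2)
  +(−1)^0/∏(0,1,0,1,0,1)! = 1  (running 1)
⟨..|..⟩ = √(1/2)·(1) = +0.707107

+0.707107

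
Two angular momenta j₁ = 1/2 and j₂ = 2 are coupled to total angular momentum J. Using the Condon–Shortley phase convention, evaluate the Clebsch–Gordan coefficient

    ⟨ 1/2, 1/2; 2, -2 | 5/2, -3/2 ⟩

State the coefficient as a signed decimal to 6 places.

triangle: 0!×1!×4!/6! = 24/720
(j±m)!: 1!×0!×0!×4!×1!×4! = 576
prefactor² = (2J+1)×Δ×N² = 576/5
  k=0: +1/(0!×0!×0!×0!×1!×4!) = 1/24
Σ = 1/24  ⇒  CG² = 576/5×1/24² = 1/5
CG = +√(1/5) = +0.447214

+√(1/5) ≈ +0.447214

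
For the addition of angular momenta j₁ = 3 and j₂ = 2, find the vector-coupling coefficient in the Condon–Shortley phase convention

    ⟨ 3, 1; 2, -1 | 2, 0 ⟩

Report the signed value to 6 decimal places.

-0.377964  (= −√(1/7))

√[5·3!3!1!/8! · 4!2!1!3!2!2!] = √(36/7)
  +(−1)^0/∏(0,3,2,1,1,0)! = 1/12  (running 1/12)
  +(−1)^1/∏(1,2,1,0,2,1)! = -1/4  (running -1/6)
⟨..|..⟩ = √(36/7)·(-1/6) = -0.377964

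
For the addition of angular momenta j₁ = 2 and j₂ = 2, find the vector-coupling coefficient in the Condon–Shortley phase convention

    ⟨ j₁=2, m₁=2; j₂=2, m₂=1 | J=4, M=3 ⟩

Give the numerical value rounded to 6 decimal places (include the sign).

j₁+j₂−J=0  J+j₁−j₂=4  J−j₁+j₂=4  j₁+j₂+J+1=9
(j₁±m₁, j₂±m₂, J±M) = (4,0,3,1,7,1)
P² = 10368
sum k=0..0:
  [0] +1/144 = 1/144
S = 1/144
C² = P²·S² = 1/2 ; C = +0.707107

+0.707107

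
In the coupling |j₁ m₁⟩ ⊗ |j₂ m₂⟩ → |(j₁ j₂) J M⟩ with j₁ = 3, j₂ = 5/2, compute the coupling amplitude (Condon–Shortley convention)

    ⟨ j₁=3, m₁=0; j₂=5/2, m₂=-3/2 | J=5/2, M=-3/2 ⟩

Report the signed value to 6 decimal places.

j₁+j₂−J=3  J+j₁−j₂=3  J−j₁+j₂=2  j₁+j₂+J+1=9
(j₁±m₁, j₂±m₂, J±M) = (3,3,1,4,1,4)
P² = 864/35
sum k=0..1:
  [0] +1/36 = 1/36
  [1] −1/8 = -1/8
S = -7/72
C² = P²·S² = 7/30 ; C = -0.483046

−√(7/30) = -0.483046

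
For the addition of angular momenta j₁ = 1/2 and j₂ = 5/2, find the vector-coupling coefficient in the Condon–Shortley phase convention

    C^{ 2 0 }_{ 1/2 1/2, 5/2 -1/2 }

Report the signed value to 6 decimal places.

√[5·1!0!4!/6! · 1!0!2!3!2!2!] = √(8)
  +(−1)^0/∏(0,1,0,2,0,2)! = 1/4  (running 1/4)
⟨..|..⟩ = √(8)·(1/4) = +0.707107

+0.707107  (= +√(1/2))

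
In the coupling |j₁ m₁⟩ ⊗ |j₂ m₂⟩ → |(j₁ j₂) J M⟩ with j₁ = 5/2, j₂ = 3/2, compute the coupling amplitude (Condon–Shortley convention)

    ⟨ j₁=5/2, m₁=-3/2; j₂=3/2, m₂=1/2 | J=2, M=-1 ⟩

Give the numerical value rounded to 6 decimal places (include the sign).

√[5·2!3!1!/7! · 1!4!2!1!1!3!] = √(24/7)
  +(−1)^1/∏(1,1,3,1,0,0)! = -1/6  (running -1/6)
  +(−1)^2/∏(2,0,2,0,1,1)! = 1/4  (running 1/12)
⟨..|..⟩ = √(24/7)·(1/12) = +0.154303

+0.154303  (= +√(1/42))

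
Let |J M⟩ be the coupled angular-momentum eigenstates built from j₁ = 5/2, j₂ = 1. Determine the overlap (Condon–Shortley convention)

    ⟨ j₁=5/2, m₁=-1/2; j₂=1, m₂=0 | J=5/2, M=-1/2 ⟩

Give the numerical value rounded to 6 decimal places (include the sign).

−√(1/35) ≈ -0.169031

triangle: 1!×4!×1!/7! = 24/5040
(j±m)!: 2!×3!×1!×1!×2!×3! = 144
prefactor² = (2J+1)×Δ×N² = 144/35
  k=0: +1/(0!×1!×3!×1!×1!×0!) = 1/6
  k=1: −1/(1!×0!×2!×0!×2!×1!) = -1/4
Σ = -1/12  ⇒  CG² = 144/35×(-1/12)² = 1/35
CG = −√(1/35) = -0.169031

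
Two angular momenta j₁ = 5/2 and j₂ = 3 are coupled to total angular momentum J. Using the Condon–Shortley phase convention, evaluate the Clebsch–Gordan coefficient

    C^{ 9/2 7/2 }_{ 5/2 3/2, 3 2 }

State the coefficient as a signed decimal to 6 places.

−√(1/99) ≈ -0.100504

√[10·1!4!5!/11! · 4!1!5!1!8!1!] = √(921600/11)
  +(−1)^0/∏(0,1,1,5,3,0)! = 1/720  (running 1/720)
  +(−1)^1/∏(1,0,0,4,4,1)! = -1/576  (running -1/2880)
⟨..|..⟩ = √(921600/11)·(-1/2880) = -0.100504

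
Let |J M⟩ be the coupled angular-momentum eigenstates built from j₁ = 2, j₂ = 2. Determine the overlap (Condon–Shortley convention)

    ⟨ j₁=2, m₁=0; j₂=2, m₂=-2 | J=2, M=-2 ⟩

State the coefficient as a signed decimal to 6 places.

+0.534522

j₁+j₂−J=2  J+j₁−j₂=2  J−j₁+j₂=2  j₁+j₂+J+1=7
(j₁±m₁, j₂±m₂, J±M) = (2,2,0,4,0,4)
P² = 128/7
sum k=0..0:
  [0] +1/8 = 1/8
S = 1/8
C² = P²·S² = 2/7 ; C = +0.534522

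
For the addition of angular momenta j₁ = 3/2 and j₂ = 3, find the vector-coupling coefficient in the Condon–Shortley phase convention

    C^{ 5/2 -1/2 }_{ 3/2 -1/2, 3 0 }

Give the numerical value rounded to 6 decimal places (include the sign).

-0.414039

j₁+j₂−J=2  J+j₁−j₂=1  J−j₁+j₂=4  j₁+j₂+J+1=8
(j₁±m₁, j₂±m₂, J±M) = (1,2,3,3,2,3)
P² = 216/35
sum k=1..2:
  [1] −1/4 = -1/4
  [2] +1/12 = 1/12
S = -1/6
C² = P²·S² = 6/35 ; C = -0.414039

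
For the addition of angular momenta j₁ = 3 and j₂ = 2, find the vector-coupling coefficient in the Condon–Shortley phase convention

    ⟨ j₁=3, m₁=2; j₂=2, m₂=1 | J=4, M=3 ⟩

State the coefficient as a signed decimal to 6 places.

+√(1/20) = +0.223607

√[9·1!5!3!/10! · 5!1!3!1!7!1!] = √(6480)
  +(−1)^0/∏(0,1,1,3,4,0)! = 1/144  (running 1/144)
  +(−1)^1/∏(1,0,0,2,5,1)! = -1/240  (running 1/360)
⟨..|..⟩ = √(6480)·(1/360) = +0.223607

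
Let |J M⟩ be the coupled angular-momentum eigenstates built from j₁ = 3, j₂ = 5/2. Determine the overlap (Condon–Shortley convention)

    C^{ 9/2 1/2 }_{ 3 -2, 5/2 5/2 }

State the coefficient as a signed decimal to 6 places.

j₁+j₂−J=1  J+j₁−j₂=5  J−j₁+j₂=4  j₁+j₂+J+1=11
(j₁±m₁, j₂±m₂, J±M) = (1,5,5,0,5,4)
P² = 2304000/77
sum k=1..1:
  [1] −1/576 = -1/576
S = -1/576
C² = P²·S² = 125/1386 ; C = -0.300312

−√(125/1386) = -0.300312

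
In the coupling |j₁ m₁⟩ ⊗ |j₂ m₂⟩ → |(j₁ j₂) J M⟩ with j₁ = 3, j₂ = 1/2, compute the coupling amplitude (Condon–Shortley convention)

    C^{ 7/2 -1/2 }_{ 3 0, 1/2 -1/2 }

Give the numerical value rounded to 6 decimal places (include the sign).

triangle: 0!×6!×1!/8! = 720/40320
(j±m)!: 3!×3!×0!×1!×3!×4! = 5184
prefactor² = (2J+1)×Δ×N² = 5184/7
  k=0: +1/(0!×0!×3!×0!×3!×1!) = 1/36
Σ = 1/36  ⇒  CG² = 5184/7×1/36² = 4/7
CG = +√(4/7) = +0.755929

+√(4/7) ≈ +0.755929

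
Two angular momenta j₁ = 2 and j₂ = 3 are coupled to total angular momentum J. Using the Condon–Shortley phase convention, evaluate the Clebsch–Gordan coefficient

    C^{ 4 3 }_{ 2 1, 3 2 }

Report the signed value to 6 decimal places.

-0.223607  (= −√(1/20))

√[9·1!3!5!/10! · 3!1!5!1!7!1!] = √(6480)
  +(−1)^0/∏(0,1,1,5,2,0)! = 1/240  (running 1/240)
  +(−1)^1/∏(1,0,0,4,3,1)! = -1/144  (running -1/360)
⟨..|..⟩ = √(6480)·(-1/360) = -0.223607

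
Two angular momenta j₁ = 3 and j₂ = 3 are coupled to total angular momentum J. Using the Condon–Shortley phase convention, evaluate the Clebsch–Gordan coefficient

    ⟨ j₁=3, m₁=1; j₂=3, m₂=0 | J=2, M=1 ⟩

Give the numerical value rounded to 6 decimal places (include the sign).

+0.154303  (= +√(1/42))

triangle: 4!×2!×2!/9! = 96/362880
(j±m)!: 4!×2!×3!×3!×3!×1! = 10368
prefactor² = (2J+1)×Δ×N² = 96/7
  k=1: −1/(1!×3!×1!×2!×1!×0!) = -1/12
  k=2: +1/(2!×2!×0!×1!×2!×1!) = 1/8
Σ = 1/24  ⇒  CG² = 96/7×1/24² = 1/42
CG = +√(1/42) = +0.154303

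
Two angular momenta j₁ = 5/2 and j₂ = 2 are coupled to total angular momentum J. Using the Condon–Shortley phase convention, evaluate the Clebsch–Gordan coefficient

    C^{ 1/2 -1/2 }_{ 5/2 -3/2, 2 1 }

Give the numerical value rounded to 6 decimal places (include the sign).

triangle: 4!·1!·0!/6! = 24/720
(j±m)!: 1!·4!·3!·1!·0!·1! = 144
prefactor² = (2J+1)·Δ·N² = 48/5
  k=3: −1/(3!·1!·1!·0!·0!·0!) = -1/6
Σ = -1/6  ⇒  CG² = 48/5·(-1/6)² = 4/15
CG = −√(4/15) = -0.516398

-0.516398  (= −√(4/15))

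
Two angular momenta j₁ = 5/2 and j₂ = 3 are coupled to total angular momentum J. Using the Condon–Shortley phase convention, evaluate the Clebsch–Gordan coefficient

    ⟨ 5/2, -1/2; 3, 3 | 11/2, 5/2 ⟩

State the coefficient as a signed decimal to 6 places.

+0.246183

√[12·0!5!6!/12! · 2!3!6!0!8!3!] = √(49766400/11)
  +(−1)^0/∏(0,0,3,6,2,0)! = 1/8640  (running 1/8640)
⟨..|..⟩ = √(49766400/11)·(1/8640) = +0.246183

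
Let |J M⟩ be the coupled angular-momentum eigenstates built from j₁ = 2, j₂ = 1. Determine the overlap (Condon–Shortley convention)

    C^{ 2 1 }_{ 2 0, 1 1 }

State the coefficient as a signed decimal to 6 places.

−√(1/2) ≈ -0.707107

j₁+j₂−J=1  J+j₁−j₂=3  J−j₁+j₂=1  j₁+j₂+J+1=6
(j₁±m₁, j₂±m₂, J±M) = (2,2,2,0,3,1)
P² = 2
sum k=1..1:
  [1] −1/2 = -1/2
S = -1/2
C² = P²·S² = 1/2 ; C = -0.707107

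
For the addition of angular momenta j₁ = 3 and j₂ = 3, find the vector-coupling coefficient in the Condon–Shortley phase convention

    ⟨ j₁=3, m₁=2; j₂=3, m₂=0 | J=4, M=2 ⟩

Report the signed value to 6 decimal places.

triangle: 2!·4!·4!/11! = 1152/39916800
(j±m)!: 5!·1!·3!·3!·6!·2! = 6220800
prefactor² = (2J+1)·Δ·N² = 124416/77
  k=0: +1/(0!·2!·1!·3!·3!·1!) = 1/72
  k=1: −1/(1!·1!·0!·2!·4!·2!) = -1/96
Σ = 1/288  ⇒  CG² = 124416/77·1/288² = 3/154
CG = +√(3/154) = +0.139573

+√(3/154) ≈ +0.139573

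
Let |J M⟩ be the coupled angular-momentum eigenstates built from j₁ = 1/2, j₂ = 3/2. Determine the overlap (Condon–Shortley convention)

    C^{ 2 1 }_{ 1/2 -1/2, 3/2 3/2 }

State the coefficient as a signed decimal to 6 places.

+0.500000

j₁+j₂−J=0  J+j₁−j₂=1  J−j₁+j₂=3  j₁+j₂+J+1=5
(j₁±m₁, j₂±m₂, J±M) = (0,1,3,0,3,1)
P² = 9
sum k=0..0:
  [0] +1/6 = 1/6
S = 1/6
C² = P²·S² = 1/4 ; C = +0.500000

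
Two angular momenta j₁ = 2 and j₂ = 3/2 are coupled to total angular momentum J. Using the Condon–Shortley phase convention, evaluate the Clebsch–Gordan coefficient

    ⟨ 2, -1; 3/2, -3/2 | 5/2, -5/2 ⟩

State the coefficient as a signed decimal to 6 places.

j₁+j₂−J=1  J+j₁−j₂=3  J−j₁+j₂=2  j₁+j₂+J+1=7
(j₁±m₁, j₂±m₂, J±M) = (1,3,0,3,0,5)
P² = 432/7
sum k=0..0:
  [0] +1/12 = 1/12
S = 1/12
C² = P²·S² = 3/7 ; C = +0.654654

+0.654654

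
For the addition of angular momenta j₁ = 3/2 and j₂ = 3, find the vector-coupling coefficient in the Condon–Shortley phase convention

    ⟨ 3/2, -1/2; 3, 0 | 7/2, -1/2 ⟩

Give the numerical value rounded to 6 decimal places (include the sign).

√[8·1!2!5!/9! · 1!2!3!3!3!4!] = √(384/7)
  +(−1)^0/∏(0,1,2,3,0,2)! = 1/24  (running 1/24)
  +(−1)^1/∏(1,0,1,2,1,3)! = -1/12  (running -1/24)
⟨..|..⟩ = √(384/7)·(-1/24) = -0.308607

−√(2/21) = -0.308607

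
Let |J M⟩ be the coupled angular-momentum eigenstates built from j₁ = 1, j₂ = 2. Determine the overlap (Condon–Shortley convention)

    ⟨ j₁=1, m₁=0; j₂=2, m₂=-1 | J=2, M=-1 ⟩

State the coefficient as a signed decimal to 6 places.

+0.408248

triangle: 1!·1!·3!/6! = 6/720
(j±m)!: 1!·1!·1!·3!·1!·3! = 36
prefactor² = (2J+1)·Δ·N² = 3/2
  k=0: +1/(0!·1!·1!·1!·0!·2!) = 1/2
  k=1: −1/(1!·0!·0!·0!·1!·3!) = -1/6
Σ = 1/3  ⇒  CG² = 3/2·1/3² = 1/6
CG = +√(1/6) = +0.408248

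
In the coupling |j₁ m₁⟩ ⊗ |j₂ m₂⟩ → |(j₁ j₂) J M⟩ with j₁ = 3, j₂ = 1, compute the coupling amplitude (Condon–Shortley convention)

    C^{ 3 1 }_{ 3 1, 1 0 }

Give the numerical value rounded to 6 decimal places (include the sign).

+0.288675

j₁+j₂−J=1  J+j₁−j₂=5  J−j₁+j₂=1  j₁+j₂+J+1=8
(j₁±m₁, j₂±m₂, J±M) = (4,2,1,1,4,2)
P² = 48
sum k=0..1:
  [0] +1/12 = 1/12
  [1] −1/24 = -1/24
S = 1/24
C² = P²·S² = 1/12 ; C = +0.288675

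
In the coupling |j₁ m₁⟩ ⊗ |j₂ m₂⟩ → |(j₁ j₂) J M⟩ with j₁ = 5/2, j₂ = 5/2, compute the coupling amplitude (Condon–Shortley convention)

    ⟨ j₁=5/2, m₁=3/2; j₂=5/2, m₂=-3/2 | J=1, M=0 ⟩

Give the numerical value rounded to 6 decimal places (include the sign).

j₁+j₂−J=4  J+j₁−j₂=1  J−j₁+j₂=1  j₁+j₂+J+1=7
(j₁±m₁, j₂±m₂, J±M) = (4,1,1,4,1,1)
P² = 288/35
sum k=0..1:
  [0] +1/24 = 1/24
  [1] −1/6 = -1/6
S = -1/8
C² = P²·S² = 9/70 ; C = -0.358569

−√(9/70) = -0.358569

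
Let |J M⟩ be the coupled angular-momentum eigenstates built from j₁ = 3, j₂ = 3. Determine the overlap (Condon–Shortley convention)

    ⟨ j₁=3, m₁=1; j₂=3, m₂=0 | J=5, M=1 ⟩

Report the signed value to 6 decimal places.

j₁+j₂−J=1  J+j₁−j₂=5  J−j₁+j₂=5  j₁+j₂+J+1=12
(j₁±m₁, j₂±m₂, J±M) = (4,2,3,3,6,4)
P² = 69120/7
sum k=0..1:
  [0] +1/144 = 1/144
  [1] −1/288 = -1/288
S = 1/288
C² = P²·S² = 5/42 ; C = +0.345033

+0.345033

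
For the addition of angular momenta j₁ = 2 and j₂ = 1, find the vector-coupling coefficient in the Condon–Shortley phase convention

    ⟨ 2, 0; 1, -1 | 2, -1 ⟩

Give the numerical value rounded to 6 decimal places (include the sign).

+√(1/2) ≈ +0.707107

√[5·1!3!1!/6! · 2!2!0!2!1!3!] = √(2)
  +(−1)^0/∏(0,1,2,0,1,1)! = 1/2  (running 1/2)
⟨..|..⟩ = √(2)·(1/2) = +0.707107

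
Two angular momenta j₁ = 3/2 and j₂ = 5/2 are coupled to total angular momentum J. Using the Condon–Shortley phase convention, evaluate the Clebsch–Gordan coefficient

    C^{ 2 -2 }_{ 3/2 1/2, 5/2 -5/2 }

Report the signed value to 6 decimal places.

j₁+j₂−J=2  J+j₁−j₂=1  J−j₁+j₂=3  j₁+j₂+J+1=7
(j₁±m₁, j₂±m₂, J±M) = (2,1,0,5,0,4)
P² = 480/7
sum k=0..0:
  [0] +1/12 = 1/12
S = 1/12
C² = P²·S² = 10/21 ; C = +0.690066

+0.690066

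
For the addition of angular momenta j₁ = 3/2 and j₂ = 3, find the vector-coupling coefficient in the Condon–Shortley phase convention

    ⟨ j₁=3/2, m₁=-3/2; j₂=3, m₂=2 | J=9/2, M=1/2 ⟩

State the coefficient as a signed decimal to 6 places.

triangle: 0!·3!·6!/10! = 4320/3628800
(j±m)!: 0!·3!·5!·1!·5!·4! = 2073600
prefactor² = (2J+1)·Δ·N² = 172800/7
  k=0: +1/(0!·0!·3!·5!·0!·1!) = 1/720
Σ = 1/720  ⇒  CG² = 172800/7·1/720² = 1/21
CG = +√(1/21) = +0.218218

+0.218218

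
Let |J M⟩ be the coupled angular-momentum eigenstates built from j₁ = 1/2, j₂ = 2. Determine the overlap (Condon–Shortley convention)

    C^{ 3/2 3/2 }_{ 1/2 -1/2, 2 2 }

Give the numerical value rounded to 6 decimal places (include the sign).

triangle: 1!·0!·3!/5! = 6/120
(j±m)!: 0!·1!·4!·0!·3!·0! = 144
prefactor² = (2J+1)·Δ·N² = 144/5
  k=1: −1/(1!·0!·0!·3!·0!·0!) = -1/6
Σ = -1/6  ⇒  CG² = 144/5·(-1/6)² = 4/5
CG = −√(4/5) = -0.894427

−√(4/5) = -0.894427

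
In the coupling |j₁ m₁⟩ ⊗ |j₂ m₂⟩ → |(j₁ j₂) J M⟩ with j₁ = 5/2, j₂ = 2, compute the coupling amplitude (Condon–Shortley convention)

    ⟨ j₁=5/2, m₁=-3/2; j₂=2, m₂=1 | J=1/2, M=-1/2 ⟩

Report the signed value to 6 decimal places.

√[2·4!1!0!/6! · 1!4!3!1!0!1!] = √(48/5)
  +(−1)^3/∏(3,1,1,0,0,0)! = -1/6  (running -1/6)
⟨..|..⟩ = √(48/5)·(-1/6) = -0.516398

−√(4/15) = -0.516398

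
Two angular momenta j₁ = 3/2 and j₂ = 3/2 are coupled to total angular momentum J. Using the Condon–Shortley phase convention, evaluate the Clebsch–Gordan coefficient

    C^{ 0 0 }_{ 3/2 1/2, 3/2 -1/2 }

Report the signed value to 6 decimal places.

−√(1/4) ≈ -0.500000

√[1·3!0!0!/4! · 2!1!1!2!0!0!] = √(1)
  +(−1)^1/∏(1,2,0,0,0,0)! = -1/2  (running -1/2)
⟨..|..⟩ = √(1)·(-1/2) = -0.500000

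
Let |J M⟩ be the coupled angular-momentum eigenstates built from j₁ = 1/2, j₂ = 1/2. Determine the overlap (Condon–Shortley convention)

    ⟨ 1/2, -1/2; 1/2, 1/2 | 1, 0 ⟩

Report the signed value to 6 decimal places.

+√(1/2) ≈ +0.707107

j₁+j₂−J=0  J+j₁−j₂=1  J−j₁+j₂=1  j₁+j₂+J+1=3
(j₁±m₁, j₂±m₂, J±M) = (0,1,1,0,1,1)
P² = 1/2
sum k=0..0:
  [0] +1/1 = 1
S = 1
C² = P²·S² = 1/2 ; C = +0.707107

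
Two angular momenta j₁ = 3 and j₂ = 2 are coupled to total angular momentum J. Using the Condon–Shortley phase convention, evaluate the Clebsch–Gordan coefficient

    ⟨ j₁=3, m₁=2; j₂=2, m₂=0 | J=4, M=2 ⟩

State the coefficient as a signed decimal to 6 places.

+√(12/35) ≈ +0.585540

triangle: 1!×5!×3!/10! = 720/3628800
(j±m)!: 5!×1!×2!×2!×6!×2! = 691200
prefactor² = (2J+1)×Δ×N² = 8640/7
  k=0: +1/(0!×1!×1!×2!×4!×1!) = 1/48
  k=1: −1/(1!×0!×0!×1!×5!×2!) = -1/240
Σ = 1/60  ⇒  CG² = 8640/7×1/60² = 12/35
CG = +√(12/35) = +0.585540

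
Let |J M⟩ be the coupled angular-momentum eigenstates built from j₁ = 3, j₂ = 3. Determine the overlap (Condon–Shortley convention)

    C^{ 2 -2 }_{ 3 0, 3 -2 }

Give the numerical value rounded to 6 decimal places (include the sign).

−√(5/21) ≈ -0.487950

j₁+j₂−J=4  J+j₁−j₂=2  J−j₁+j₂=2  j₁+j₂+J+1=9
(j₁±m₁, j₂±m₂, J±M) = (3,3,1,5,0,4)
P² = 960/7
sum k=1..1:
  [1] −1/24 = -1/24
S = -1/24
C² = P²·S² = 5/21 ; C = -0.487950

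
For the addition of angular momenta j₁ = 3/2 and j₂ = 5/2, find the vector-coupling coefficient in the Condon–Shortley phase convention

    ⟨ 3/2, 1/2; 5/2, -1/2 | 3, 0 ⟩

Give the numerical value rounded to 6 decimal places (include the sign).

√[7·1!2!4!/8! · 2!1!2!3!3!3!] = √(36/5)
  +(−1)^0/∏(0,1,1,2,1,2)! = 1/4  (running 1/4)
  +(−1)^1/∏(1,0,0,1,2,3)! = -1/12  (running 1/6)
⟨..|..⟩ = √(36/5)·(1/6) = +0.447214

+√(1/5) ≈ +0.447214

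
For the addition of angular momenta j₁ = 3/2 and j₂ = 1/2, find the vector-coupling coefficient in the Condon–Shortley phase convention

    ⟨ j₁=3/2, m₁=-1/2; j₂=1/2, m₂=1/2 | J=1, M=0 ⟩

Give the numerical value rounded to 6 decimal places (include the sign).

-0.707107

j₁+j₂−J=1  J+j₁−j₂=2  J−j₁+j₂=0  j₁+j₂+J+1=4
(j₁±m₁, j₂±m₂, J±M) = (1,2,1,0,1,1)
P² = 1/2
sum k=1..1:
  [1] −1/1 = -1
S = -1
C² = P²·S² = 1/2 ; C = -0.707107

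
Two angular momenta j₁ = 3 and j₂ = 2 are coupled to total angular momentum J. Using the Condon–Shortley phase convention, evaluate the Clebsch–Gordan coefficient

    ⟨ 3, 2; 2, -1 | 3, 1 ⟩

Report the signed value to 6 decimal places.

triangle: 2!×4!×2!/9! = 96/362880
(j±m)!: 5!×1!×1!×3!×4!×2! = 34560
prefactor² = (2J+1)×Δ×N² = 64
  k=0: +1/(0!×2!×1!×1!×3!×1!) = 1/12
  k=1: −1/(1!×1!×0!×0!×4!×2!) = -1/48
Σ = 1/16  ⇒  CG² = 64×1/16² = 1/4
CG = +√(1/4) = +0.500000

+√(1/4) = +0.500000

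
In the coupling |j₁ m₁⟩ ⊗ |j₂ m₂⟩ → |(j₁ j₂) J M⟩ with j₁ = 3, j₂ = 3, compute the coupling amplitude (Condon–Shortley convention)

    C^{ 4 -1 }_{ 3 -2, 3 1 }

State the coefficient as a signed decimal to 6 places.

+√(16/77) ≈ +0.455842

√[9·2!4!4!/11! · 1!5!4!2!3!5!] = √(82944/77)
  +(−1)^1/∏(1,1,4,3,0,1)! = -1/144  (running -1/144)
  +(−1)^2/∏(2,0,3,2,1,2)! = 1/48  (running 1/72)
⟨..|..⟩ = √(82944/77)·(1/72) = +0.455842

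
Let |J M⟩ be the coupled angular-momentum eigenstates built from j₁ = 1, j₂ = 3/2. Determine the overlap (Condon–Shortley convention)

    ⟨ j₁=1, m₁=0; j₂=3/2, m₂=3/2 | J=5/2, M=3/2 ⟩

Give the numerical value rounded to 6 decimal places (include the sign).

+√(2/5) = +0.632456

√[6·0!2!3!/6! · 1!1!3!0!4!1!] = √(72/5)
  +(−1)^0/∏(0,0,1,3,1,0)! = 1/6  (running 1/6)
⟨..|..⟩ = √(72/5)·(1/6) = +0.632456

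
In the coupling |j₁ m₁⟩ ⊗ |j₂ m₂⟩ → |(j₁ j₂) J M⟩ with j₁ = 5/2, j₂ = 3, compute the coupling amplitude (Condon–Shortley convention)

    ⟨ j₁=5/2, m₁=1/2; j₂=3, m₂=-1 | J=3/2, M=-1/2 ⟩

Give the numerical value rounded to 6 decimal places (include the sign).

triangle: 4!*1!*2!/8! = 48/40320
(j±m)!: 3!*2!*2!*4!*1!*2! = 1152
prefactor² = (2J+1)*Δ*N² = 192/35
  k=1: −1/(1!*3!*1!*1!*0!*1!) = -1/6
  k=2: +1/(2!*2!*0!*0!*1!*2!) = 1/8
Σ = -1/24  ⇒  CG² = 192/35*(-1/24)² = 1/105
CG = −√(1/105) = -0.097590

-0.097590  (= −√(1/105))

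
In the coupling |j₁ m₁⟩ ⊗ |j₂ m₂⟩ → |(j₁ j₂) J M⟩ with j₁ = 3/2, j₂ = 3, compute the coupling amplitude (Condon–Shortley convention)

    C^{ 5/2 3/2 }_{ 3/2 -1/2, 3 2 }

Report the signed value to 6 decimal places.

+0.267261  (= +√(1/14))

triangle: 2!*1!*4!/8! = 48/40320
(j±m)!: 1!*2!*5!*1!*4!*1! = 5760
prefactor² = (2J+1)*Δ*N² = 288/7
  k=1: −1/(1!*1!*1!*4!*0!*0!) = -1/24
  k=2: +1/(2!*0!*0!*3!*1!*1!) = 1/12
Σ = 1/24  ⇒  CG² = 288/7*1/24² = 1/14
CG = +√(1/14) = +0.267261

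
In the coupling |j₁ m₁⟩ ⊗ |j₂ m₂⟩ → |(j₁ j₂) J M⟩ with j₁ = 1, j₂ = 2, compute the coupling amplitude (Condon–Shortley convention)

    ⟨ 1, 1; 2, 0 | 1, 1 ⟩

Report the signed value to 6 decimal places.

triangle: 2!·0!·2!/5! = 4/120
(j±m)!: 2!·0!·2!·2!·2!·0! = 16
prefactor² = (2J+1)·Δ·N² = 8/5
  k=0: +1/(0!·2!·0!·2!·0!·0!) = 1/4
Σ = 1/4  ⇒  CG² = 8/5·1/4² = 1/10
CG = +√(1/10) = +0.316228

+0.316228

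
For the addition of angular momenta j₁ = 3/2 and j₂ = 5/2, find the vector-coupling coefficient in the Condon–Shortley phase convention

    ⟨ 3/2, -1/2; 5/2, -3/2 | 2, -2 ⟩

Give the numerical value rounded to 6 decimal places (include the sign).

triangle: 2!×1!×3!/7! = 12/5040
(j±m)!: 1!×2!×1!×4!×0!×4! = 1152
prefactor² = (2J+1)×Δ×N² = 96/7
  k=1: −1/(1!×1!×1!×0!×0!×3!) = -1/6
Σ = -1/6  ⇒  CG² = 96/7×(-1/6)² = 8/21
CG = −√(8/21) = -0.617213

-0.617213  (= −√(8/21))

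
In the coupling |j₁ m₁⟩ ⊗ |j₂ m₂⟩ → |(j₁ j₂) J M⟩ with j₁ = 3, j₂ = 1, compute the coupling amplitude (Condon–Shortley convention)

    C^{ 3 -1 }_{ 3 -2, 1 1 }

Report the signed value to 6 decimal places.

triangle: 1!·5!·1!/8! = 120/40320
(j±m)!: 1!·5!·2!·0!·2!·4! = 11520
prefactor² = (2J+1)·Δ·N² = 240
  k=1: −1/(1!·0!·4!·1!·1!·0!) = -1/24
Σ = -1/24  ⇒  CG² = 240·(-1/24)² = 5/12
CG = −√(5/12) = -0.645497

-0.645497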